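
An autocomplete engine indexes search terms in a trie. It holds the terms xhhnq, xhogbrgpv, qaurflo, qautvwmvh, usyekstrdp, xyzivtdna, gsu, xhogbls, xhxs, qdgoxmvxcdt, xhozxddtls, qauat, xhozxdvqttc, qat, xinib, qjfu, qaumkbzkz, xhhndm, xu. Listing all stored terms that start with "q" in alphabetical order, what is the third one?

DFS of the "q" subtree visits, in order: "qat", "qauat", "qaumkbzkz", "qaurflo", "qautvwmvh", "qdgoxmvxcdt", "qjfu"
The 3rd is qaumkbzkz.

qaumkbzkz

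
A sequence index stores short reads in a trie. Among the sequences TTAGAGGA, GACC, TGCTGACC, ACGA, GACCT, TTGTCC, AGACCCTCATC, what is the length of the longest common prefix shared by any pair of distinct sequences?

Equivalently: take the maximum, over all pairs, of their longest common prefix length.
e.g. "GACC" and "GACCT" share the prefix "GACC" of length 4; no pair shares a longer one.
Longest shared-prefix length: 4

4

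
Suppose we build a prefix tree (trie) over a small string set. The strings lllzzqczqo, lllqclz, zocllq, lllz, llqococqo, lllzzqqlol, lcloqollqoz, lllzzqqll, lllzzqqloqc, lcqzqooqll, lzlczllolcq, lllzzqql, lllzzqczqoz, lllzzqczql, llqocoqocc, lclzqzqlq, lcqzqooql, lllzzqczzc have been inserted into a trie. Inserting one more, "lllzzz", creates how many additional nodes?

The longest prefix of "lllzzz" already in the trie is "lllzz" (length 5).
New nodes needed: |"lllzzz"| − 5 = 6 − 5 = 1.

1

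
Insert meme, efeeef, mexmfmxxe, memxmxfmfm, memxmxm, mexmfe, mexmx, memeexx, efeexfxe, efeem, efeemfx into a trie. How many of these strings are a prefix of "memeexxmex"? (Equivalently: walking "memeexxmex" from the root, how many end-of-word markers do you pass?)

2

Check each prefix of "memeexxmex" against the stored set — each match is an end-marker on the path.
Prefixes of the query that are stored words: "meme", "memeexx"
Count: 2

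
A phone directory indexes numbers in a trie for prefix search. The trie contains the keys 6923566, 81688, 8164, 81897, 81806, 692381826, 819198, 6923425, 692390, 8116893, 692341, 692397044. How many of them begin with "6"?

Filter for entries beginning with "6":
Words under "6": 692341, 6923425, 6923566, 692381826, 692390, 692397044
Count: 6

6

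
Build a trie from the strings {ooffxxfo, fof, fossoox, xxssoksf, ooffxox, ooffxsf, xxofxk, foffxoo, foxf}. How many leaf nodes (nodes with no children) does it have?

Leaves are exactly the stored words that no other stored word extends.
Those words: "foffxoo", "fossoox", "foxf", "ooffxox", "ooffxsf", "ooffxxfo", "xxofxk", "xxssoksf"
Leaf count: 8

8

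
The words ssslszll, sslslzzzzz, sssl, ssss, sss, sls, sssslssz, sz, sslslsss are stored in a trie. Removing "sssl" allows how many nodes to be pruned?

After clearing the end-marker at "sssl", prune upward until reaching a node still needed by another word.
Every node on "sssl" is still needed (e.g. by "ssslszll"), so nothing is freed.
Nodes removed: 0

0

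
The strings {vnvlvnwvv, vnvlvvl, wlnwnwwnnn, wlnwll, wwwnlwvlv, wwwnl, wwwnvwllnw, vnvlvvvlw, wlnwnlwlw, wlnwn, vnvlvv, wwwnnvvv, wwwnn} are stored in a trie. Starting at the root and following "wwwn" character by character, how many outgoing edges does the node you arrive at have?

3

Walk "wwwn" from the root, arriving at one node.
Distinct next characters after "wwwn": l, n, v.
That node has 3 child edges.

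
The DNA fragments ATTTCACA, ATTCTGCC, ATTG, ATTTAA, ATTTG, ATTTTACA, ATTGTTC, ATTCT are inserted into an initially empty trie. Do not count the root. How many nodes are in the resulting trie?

24

Insert word by word; a character creates a node only if that edge doesn't already exist:
  "ATTTCACA" → 8 new (A, T, T, T, C, A, C, A)
  "ATTCTGCC" → prefix "ATT" already present; 5 new (C, T, G, C, C)
  "ATTG" → prefix "ATT" already present; 1 new (G)
  "ATTTAA" → prefix "ATTT" already present; 2 new (A, A)
  "ATTTG" → prefix "ATTT" already present; 1 new (G)
  "ATTTTACA" → prefix "ATTT" already present; 4 new (T, A, C, A)
  "ATTGTTC" → prefix "ATTG" already present; 3 new (T, T, C)
  "ATTCT" → prefix "ATTCT" already present; 0 new (none)
Total nodes = 8 + 5 + 1 + 2 + 1 + 4 + 3 + 0 = 24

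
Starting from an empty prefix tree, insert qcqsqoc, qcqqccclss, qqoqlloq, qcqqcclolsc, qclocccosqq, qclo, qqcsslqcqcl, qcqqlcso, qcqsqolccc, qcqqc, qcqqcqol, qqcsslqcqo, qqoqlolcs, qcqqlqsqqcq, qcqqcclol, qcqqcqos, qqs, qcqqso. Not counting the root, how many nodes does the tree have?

Insert word by word; a character creates a node only if that edge doesn't already exist:
  "qcqsqoc" → 7 new (q, c, q, s, q, o, c)
  "qcqqccclss" → prefix "qcq" already present; 7 new (q, c, c, c, l, s, s)
  "qqoqlloq" → prefix "q" already present; 7 new (q, o, q, l, l, o, q)
  "qcqqcclolsc" → prefix "qcqqcc" already present; 5 new (l, o, l, s, c)
  "qclocccosqq" → prefix "qc" already present; 9 new (l, o, c, c, c, o, s, q, q)
  "qclo" → prefix "qclo" already present; 0 new (none)
  "qqcsslqcqcl" → prefix "qq" already present; 9 new (c, s, s, l, q, c, q, c, l)
  "qcqqlcso" → prefix "qcqq" already present; 4 new (l, c, s, o)
  "qcqsqolccc" → prefix "qcqsqo" already present; 4 new (l, c, c, c)
  "qcqqc" → prefix "qcqqc" already present; 0 new (none)
  "qcqqcqol" → prefix "qcqqc" already present; 3 new (q, o, l)
  "qqcsslqcqo" → prefix "qqcsslqcq" already present; 1 new (o)
  "qqoqlolcs" → prefix "qqoql" already present; 4 new (o, l, c, s)
  "qcqqlqsqqcq" → prefix "qcqql" already present; 6 new (q, s, q, q, c, q)
  "qcqqcclol" → prefix "qcqqcclol" already present; 0 new (none)
  "qcqqcqos" → prefix "qcqqcqo" already present; 1 new (s)
  "qqs" → prefix "qq" already present; 1 new (s)
  "qcqqso" → prefix "qcqq" already present; 2 new (s, o)
Total nodes = 7 + 7 + 7 + 5 + 9 + 0 + 9 + 4 + 4 + 0 + 3 + 1 + 4 + 6 + 0 + 1 + 1 + 2 = 70

70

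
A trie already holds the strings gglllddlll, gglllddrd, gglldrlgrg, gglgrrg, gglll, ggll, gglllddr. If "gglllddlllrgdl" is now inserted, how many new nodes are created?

4

"gglllddlll" is already a path in the trie; the remaining "rgdl" must be added.
Each of the 4 remaining characters creates one node.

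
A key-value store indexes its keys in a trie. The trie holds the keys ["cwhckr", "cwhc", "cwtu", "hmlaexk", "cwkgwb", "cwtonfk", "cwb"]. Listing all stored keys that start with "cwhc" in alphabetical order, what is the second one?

cwhckr

DFS of the "cwhc" subtree visits, in order: "cwhc", "cwhckr"
Position 2: cwhckr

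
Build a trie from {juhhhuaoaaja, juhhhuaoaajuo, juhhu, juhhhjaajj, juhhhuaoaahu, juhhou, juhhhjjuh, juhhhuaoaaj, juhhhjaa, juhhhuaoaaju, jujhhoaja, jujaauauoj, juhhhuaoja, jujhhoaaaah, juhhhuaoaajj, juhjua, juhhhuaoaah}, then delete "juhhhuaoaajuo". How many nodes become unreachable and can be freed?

A node on "juhhhuaoaajuo"'s path can go only if nothing else ends at it or branches off below it.
The suffix "o" (1 node) is used only by "juhhhuaoaajuo"; "juhhhuaoaaju" is itself a stored word, so pruning stops there.
Nodes removed: 1

1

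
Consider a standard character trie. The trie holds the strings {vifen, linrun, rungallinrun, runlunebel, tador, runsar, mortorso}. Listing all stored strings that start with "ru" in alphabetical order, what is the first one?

Filter for "ru…" and sort: "rungallinrun", "runlunebel", "runsar"
Position 1: rungallinrun

rungallinrun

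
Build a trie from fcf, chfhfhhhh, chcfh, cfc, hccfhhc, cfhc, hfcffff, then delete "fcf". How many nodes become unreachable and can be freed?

3

A node on "fcf"'s path can go only if nothing else ends at it or branches off below it.
No other word shares any prefix with "fcf", so all 3 of its nodes go.
Nodes removed: 3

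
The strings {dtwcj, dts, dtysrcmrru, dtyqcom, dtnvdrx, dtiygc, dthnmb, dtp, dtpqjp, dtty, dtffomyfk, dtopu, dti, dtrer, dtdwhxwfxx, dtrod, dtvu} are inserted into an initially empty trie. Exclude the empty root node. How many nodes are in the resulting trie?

62

Trace insertions, counting only characters that open a new branch:
  "dtwcj" → 5 new (d, t, w, c, j)
  "dts" → prefix "dt" already present; 1 new (s)
  "dtysrcmrru" → prefix "dt" already present; 8 new (y, s, r, c, m, r, r, u)
  "dtyqcom" → prefix "dty" already present; 4 new (q, c, o, m)
  "dtnvdrx" → prefix "dt" already present; 5 new (n, v, d, r, x)
  "dtiygc" → prefix "dt" already present; 4 new (i, y, g, c)
  "dthnmb" → prefix "dt" already present; 4 new (h, n, m, b)
  "dtp" → prefix "dt" already present; 1 new (p)
  "dtpqjp" → prefix "dtp" already present; 3 new (q, j, p)
  "dtty" → prefix "dt" already present; 2 new (t, y)
  "dtffomyfk" → prefix "dt" already present; 7 new (f, f, o, m, y, f, k)
  "dtopu" → prefix "dt" already present; 3 new (o, p, u)
  "dti" → prefix "dti" already present; 0 new (none)
  "dtrer" → prefix "dt" already present; 3 new (r, e, r)
  "dtdwhxwfxx" → prefix "dt" already present; 8 new (d, w, h, x, w, f, x, x)
  "dtrod" → prefix "dtr" already present; 2 new (o, d)
  "dtvu" → prefix "dt" already present; 2 new (v, u)
Total nodes = 5 + 1 + 8 + 4 + 5 + 4 + 4 + 1 + 3 + 2 + 7 + 3 + 0 + 3 + 8 + 2 + 2 = 62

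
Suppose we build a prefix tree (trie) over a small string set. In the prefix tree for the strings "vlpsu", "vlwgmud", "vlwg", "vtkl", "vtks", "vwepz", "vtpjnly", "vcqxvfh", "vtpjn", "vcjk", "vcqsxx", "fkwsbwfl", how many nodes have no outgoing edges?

Leaves are exactly the stored words that no other stored word extends.
Those words: "fkwsbwfl", "vcjk", "vcqsxx", "vcqxvfh", "vlpsu", "vlwgmud", "vtkl", "vtks", "vtpjnly", "vwepz"
Leaf count: 10

10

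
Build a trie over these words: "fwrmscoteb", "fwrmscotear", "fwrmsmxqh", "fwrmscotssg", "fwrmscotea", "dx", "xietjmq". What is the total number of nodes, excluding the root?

28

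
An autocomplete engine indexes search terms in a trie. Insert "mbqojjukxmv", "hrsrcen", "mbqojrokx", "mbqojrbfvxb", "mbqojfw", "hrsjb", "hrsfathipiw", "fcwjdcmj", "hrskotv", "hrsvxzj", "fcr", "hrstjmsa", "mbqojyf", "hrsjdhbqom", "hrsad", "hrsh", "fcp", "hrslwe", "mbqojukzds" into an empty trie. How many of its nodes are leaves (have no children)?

19

Leaves are exactly the stored words that no other stored word extends.
Those words: "fcp", "fcr", "fcwjdcmj", "hrsad", "hrsfathipiw", "hrsh", "hrsjb", "hrsjdhbqom", "hrskotv", "hrslwe", "hrsrcen", "hrstjmsa", "hrsvxzj", "mbqojfw", "mbqojjukxmv", "mbqojrbfvxb", "mbqojrokx", "mbqojukzds", "mbqojyf"
Leaf count: 19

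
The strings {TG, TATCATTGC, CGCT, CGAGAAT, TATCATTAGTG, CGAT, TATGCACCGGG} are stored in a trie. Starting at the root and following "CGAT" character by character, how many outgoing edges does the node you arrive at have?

The children of the "CGAT" node are the distinct next characters among strings starting with "CGAT".
No stored string extends past "CGAT".
That node has 0 child edges.

0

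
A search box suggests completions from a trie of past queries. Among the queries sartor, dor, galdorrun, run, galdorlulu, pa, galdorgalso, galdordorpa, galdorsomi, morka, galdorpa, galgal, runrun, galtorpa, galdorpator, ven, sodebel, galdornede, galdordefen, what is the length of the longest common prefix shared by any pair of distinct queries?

8

Equivalently: take the maximum, over all pairs, of their longest common prefix length.
"galdorpa" and "galdorpator" agree on "galdorpa" (8 characters) before diverging; nothing deeper is shared.
Longest shared-prefix length: 8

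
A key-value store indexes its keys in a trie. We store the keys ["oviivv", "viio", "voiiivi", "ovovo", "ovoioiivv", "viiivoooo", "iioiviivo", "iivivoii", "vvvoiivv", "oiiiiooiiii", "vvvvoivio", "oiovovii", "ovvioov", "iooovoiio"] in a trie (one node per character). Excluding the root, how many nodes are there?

Insert word by word; a character creates a node only if that edge doesn't already exist:
  "oviivv" → 6 new (o, v, i, i, v, v)
  "viio" → 4 new (v, i, i, o)
  "voiiivi" → prefix "v" already present; 6 new (o, i, i, i, v, i)
  "ovovo" → prefix "ov" already present; 3 new (o, v, o)
  "ovoioiivv" → prefix "ovo" already present; 6 new (i, o, i, i, v, v)
  "viiivoooo" → prefix "vii" already present; 6 new (i, v, o, o, o, o)
  "iioiviivo" → 9 new (i, i, o, i, v, i, i, v, o)
  "iivivoii" → prefix "ii" already present; 6 new (v, i, v, o, i, i)
  "vvvoiivv" → prefix "v" already present; 7 new (v, v, o, i, i, v, v)
  "oiiiiooiiii" → prefix "o" already present; 10 new (i, i, i, i, o, o, i, i, i, i)
  "vvvvoivio" → prefix "vvv" already present; 6 new (v, o, i, v, i, o)
  "oiovovii" → prefix "oi" already present; 6 new (o, v, o, v, i, i)
  "ovvioov" → prefix "ov" already present; 5 new (v, i, o, o, v)
  "iooovoiio" → prefix "i" already present; 8 new (o, o, o, v, o, i, i, o)
Total nodes = 6 + 4 + 6 + 3 + 6 + 6 + 9 + 6 + 7 + 10 + 6 + 6 + 5 + 8 = 88

88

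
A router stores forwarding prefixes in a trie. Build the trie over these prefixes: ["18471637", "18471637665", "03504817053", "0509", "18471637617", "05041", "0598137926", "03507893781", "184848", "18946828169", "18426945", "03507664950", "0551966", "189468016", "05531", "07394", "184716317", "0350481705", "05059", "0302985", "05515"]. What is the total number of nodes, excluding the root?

91

Insert word by word; a character creates a node only if that edge doesn't already exist:
  "18471637" → 8 new (1, 8, 4, 7, 1, 6, 3, 7)
  "18471637665" → prefix "18471637" already present; 3 new (6, 6, 5)
  "03504817053" → 11 new (0, 3, 5, 0, 4, 8, 1, 7, 0, 5, 3)
  "0509" → prefix "0" already present; 3 new (5, 0, 9)
  "18471637617" → prefix "184716376" already present; 2 new (1, 7)
  "05041" → prefix "050" already present; 2 new (4, 1)
  "0598137926" → prefix "05" already present; 8 new (9, 8, 1, 3, 7, 9, 2, 6)
  "03507893781" → prefix "0350" already present; 7 new (7, 8, 9, 3, 7, 8, 1)
  "184848" → prefix "184" already present; 3 new (8, 4, 8)
  "18946828169" → prefix "18" already present; 9 new (9, 4, 6, 8, 2, 8, 1, 6, 9)
  "18426945" → prefix "184" already present; 5 new (2, 6, 9, 4, 5)
  "03507664950" → prefix "03507" already present; 6 new (6, 6, 4, 9, 5, 0)
  "0551966" → prefix "05" already present; 5 new (5, 1, 9, 6, 6)
  "189468016" → prefix "189468" already present; 3 new (0, 1, 6)
  "05531" → prefix "055" already present; 2 new (3, 1)
  "07394" → prefix "0" already present; 4 new (7, 3, 9, 4)
  "184716317" → prefix "1847163" already present; 2 new (1, 7)
  "0350481705" → prefix "0350481705" already present; 0 new (none)
  "05059" → prefix "050" already present; 2 new (5, 9)
  "0302985" → prefix "03" already present; 5 new (0, 2, 9, 8, 5)
  "05515" → prefix "0551" already present; 1 new (5)
Total nodes = 8 + 3 + 11 + 3 + 2 + 2 + 8 + 7 + 3 + 9 + 5 + 6 + 5 + 3 + 2 + 4 + 2 + 0 + 2 + 5 + 1 = 91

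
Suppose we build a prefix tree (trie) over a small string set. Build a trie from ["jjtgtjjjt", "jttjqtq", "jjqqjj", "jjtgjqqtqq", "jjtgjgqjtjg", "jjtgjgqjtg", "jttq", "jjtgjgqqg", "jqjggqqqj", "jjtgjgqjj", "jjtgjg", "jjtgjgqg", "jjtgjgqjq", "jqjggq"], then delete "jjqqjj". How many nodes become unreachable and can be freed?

4

After clearing the end-marker at "jjqqjj", prune upward until reaching a node still needed by another word.
The suffix "qqjj" (4 nodes) is used only by "jjqqjj"; the node for "jj" still has the child "t", so pruning stops there.
Nodes removed: 4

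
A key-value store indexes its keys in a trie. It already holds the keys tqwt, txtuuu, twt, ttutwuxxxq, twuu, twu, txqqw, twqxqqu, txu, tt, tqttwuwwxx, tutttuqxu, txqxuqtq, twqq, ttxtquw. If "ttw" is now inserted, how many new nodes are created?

1

The longest prefix of "ttw" already in the trie is "tt" (length 2).
So 3 − 2 = 1 new nodes.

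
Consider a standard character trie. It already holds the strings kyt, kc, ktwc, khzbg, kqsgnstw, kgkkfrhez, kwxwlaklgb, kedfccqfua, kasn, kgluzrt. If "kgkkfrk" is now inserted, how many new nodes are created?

"kgkkfr" is already a path in the trie; the remaining "k" must be added.
So 7 − 6 = 1 new nodes.

1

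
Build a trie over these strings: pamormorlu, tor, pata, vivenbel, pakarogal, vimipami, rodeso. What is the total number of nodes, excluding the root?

42

Count nodes per top-level branch (shared prefixes stored once):
  'p'-branch (pakarogal, pamormorlu, pata): 19 nodes
  'r'-branch (rodeso): 6 nodes
  't'-branch (tor): 3 nodes
  'v'-branch (vimipami, vivenbel): 14 nodes
Sum: 42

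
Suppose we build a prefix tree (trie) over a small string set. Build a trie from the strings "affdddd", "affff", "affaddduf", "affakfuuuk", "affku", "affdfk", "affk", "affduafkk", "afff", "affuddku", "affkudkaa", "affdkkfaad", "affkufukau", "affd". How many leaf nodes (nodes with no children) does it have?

10

A leaf is a node with no children — equivalently, the end of a word that is not a proper prefix of any other stored word.
Those words: "affaddduf", "affakfuuuk", "affdddd", "affdfk", "affdkkfaad", "affduafkk", "affff", "affkudkaa", "affkufukau", "affuddku"
Leaf count: 10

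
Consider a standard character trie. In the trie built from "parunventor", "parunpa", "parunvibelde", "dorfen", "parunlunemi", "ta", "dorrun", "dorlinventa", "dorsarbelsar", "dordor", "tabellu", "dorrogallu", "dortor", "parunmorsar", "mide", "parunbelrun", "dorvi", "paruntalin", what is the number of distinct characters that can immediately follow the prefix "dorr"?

2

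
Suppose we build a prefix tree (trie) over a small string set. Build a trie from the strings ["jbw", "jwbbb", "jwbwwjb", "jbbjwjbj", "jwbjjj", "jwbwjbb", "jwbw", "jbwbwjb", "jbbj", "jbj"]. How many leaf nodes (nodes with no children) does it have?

7

Leaves are exactly the stored words that no other stored word extends.
Those words: "jbbjwjbj", "jbj", "jbwbwjb", "jwbbb", "jwbjjj", "jwbwjbb", "jwbwwjb"
Leaf count: 7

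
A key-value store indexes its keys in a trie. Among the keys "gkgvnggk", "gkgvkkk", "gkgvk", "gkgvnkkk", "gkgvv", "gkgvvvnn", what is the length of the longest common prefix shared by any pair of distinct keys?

5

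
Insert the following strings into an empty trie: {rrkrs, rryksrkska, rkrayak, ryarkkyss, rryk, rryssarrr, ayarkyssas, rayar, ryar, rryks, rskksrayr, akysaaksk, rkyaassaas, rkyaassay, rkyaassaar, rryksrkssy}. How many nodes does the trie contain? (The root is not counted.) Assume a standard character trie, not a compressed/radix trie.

75

Insert word by word; a character creates a node only if that edge doesn't already exist:
  "rrkrs" → 5 new (r, r, k, r, s)
  "rryksrkska" → prefix "rr" already present; 8 new (y, k, s, r, k, s, k, a)
  "rkrayak" → prefix "r" already present; 6 new (k, r, a, y, a, k)
  "ryarkkyss" → prefix "r" already present; 8 new (y, a, r, k, k, y, s, s)
  "rryk" → prefix "rryk" already present; 0 new (none)
  "rryssarrr" → prefix "rry" already present; 6 new (s, s, a, r, r, r)
  "ayarkyssas" → 10 new (a, y, a, r, k, y, s, s, a, s)
  "rayar" → prefix "r" already present; 4 new (a, y, a, r)
  "ryar" → prefix "ryar" already present; 0 new (none)
  "rryks" → prefix "rryks" already present; 0 new (none)
  "rskksrayr" → prefix "r" already present; 8 new (s, k, k, s, r, a, y, r)
  "akysaaksk" → prefix "a" already present; 8 new (k, y, s, a, a, k, s, k)
  "rkyaassaas" → prefix "rk" already present; 8 new (y, a, a, s, s, a, a, s)
  "rkyaassay" → prefix "rkyaassa" already present; 1 new (y)
  "rkyaassaar" → prefix "rkyaassaa" already present; 1 new (r)
  "rryksrkssy" → prefix "rryksrks" already present; 2 new (s, y)
Total nodes = 5 + 8 + 6 + 8 + 0 + 6 + 10 + 4 + 0 + 0 + 8 + 8 + 8 + 1 + 1 + 2 = 75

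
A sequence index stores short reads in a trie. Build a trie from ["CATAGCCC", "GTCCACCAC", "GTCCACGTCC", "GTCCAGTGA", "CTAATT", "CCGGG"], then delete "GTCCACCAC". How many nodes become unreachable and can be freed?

3

After clearing the end-marker at "GTCCACCAC", prune upward until reaching a node still needed by another word.
The suffix "CAC" (3 nodes) is used only by "GTCCACCAC"; the node for "GTCCAC" still has the child "G", so pruning stops there.
Nodes removed: 3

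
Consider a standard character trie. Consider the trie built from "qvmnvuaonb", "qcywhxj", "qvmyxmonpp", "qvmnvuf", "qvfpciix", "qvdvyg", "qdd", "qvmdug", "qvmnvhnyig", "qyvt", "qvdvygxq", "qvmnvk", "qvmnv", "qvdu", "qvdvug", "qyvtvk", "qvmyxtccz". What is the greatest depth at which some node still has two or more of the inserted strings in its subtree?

6

The deepest shared node is where two words last agree before diverging.
"qvdvyg" and "qvdvygxq" agree on "qvdvyg" (6 characters) before diverging; nothing deeper is shared.
Longest shared-prefix length: 6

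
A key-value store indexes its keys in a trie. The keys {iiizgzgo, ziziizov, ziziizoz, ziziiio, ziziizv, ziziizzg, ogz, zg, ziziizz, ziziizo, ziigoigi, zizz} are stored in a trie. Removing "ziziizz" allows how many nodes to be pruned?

A node on "ziziizz"'s path can go only if nothing else ends at it or branches off below it.
Every node on "ziziizz" is still needed (e.g. by "ziziizzg"), so nothing is freed.
Nodes removed: 0

0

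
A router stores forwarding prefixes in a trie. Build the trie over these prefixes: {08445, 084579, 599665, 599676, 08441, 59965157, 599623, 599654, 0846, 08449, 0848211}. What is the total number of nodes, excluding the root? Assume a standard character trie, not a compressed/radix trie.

30

For each word, the new-node count is its length minus the longest prefix already in the trie:
  "08445" → 5 new (0, 8, 4, 4, 5)
  "084579" → prefix "084" already present; 3 new (5, 7, 9)
  "599665" → 6 new (5, 9, 9, 6, 6, 5)
  "599676" → prefix "5996" already present; 2 new (7, 6)
  "08441" → prefix "0844" already present; 1 new (1)
  "59965157" → prefix "5996" already present; 4 new (5, 1, 5, 7)
  "599623" → prefix "5996" already present; 2 new (2, 3)
  "599654" → prefix "59965" already present; 1 new (4)
  "0846" → prefix "084" already present; 1 new (6)
  "08449" → prefix "0844" already present; 1 new (9)
  "0848211" → prefix "084" already present; 4 new (8, 2, 1, 1)
Total nodes = 5 + 3 + 6 + 2 + 1 + 4 + 2 + 1 + 1 + 1 + 4 = 30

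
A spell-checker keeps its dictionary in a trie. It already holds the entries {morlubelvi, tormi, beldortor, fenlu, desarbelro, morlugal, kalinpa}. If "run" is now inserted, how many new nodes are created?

Nothing in the trie begins with "r"; the whole of "run" is new.
3 − 0 = 3 new nodes.

3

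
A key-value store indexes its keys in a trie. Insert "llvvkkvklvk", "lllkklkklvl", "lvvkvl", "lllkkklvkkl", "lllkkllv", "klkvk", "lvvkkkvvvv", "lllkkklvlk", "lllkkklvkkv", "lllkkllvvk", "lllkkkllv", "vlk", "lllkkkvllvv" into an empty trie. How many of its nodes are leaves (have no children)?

12

Leaves are exactly the stored words that no other stored word extends.
Those words: "klkvk", "lllkkkllv", "lllkkklvkkl", "lllkkklvkkv", "lllkkklvlk", "lllkkkvllvv", "lllkklkklvl", "lllkkllvvk", "llvvkkvklvk", "lvvkkkvvvv", "lvvkvl", "vlk"
Leaf count: 12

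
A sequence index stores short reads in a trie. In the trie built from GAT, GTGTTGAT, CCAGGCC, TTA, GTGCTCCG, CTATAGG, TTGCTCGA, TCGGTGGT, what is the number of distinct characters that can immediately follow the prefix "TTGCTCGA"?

Walk "TTGCTCGA" from the root, arriving at one node.
No stored string extends past "TTGCTCGA".
That node has 0 child edges.

0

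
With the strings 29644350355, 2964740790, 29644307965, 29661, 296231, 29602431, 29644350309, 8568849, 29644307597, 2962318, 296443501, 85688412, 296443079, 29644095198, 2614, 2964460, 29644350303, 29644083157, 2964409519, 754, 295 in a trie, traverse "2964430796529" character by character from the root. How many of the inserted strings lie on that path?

2

Traverse "2964430796529" character by character; count nodes along the way that are marked as word ends.
Prefixes of the query that are stored words: "296443079", "29644307965"
Count: 2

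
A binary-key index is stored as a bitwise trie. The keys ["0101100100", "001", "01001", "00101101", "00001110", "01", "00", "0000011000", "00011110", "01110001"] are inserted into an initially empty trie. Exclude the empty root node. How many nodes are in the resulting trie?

For each word, the new-node count is its length minus the longest prefix already in the trie:
  "0101100100" → 10 new (0, 1, 0, 1, 1, 0, 0, 1, 0, 0)
  "001" → prefix "0" already present; 2 new (0, 1)
  "01001" → prefix "010" already present; 2 new (0, 1)
  "00101101" → prefix "001" already present; 5 new (0, 1, 1, 0, 1)
  "00001110" → prefix "00" already present; 6 new (0, 0, 1, 1, 1, 0)
  "01" → prefix "01" already present; 0 new (none)
  "00" → prefix "00" already present; 0 new (none)
  "0000011000" → prefix "0000" already present; 6 new (0, 1, 1, 0, 0, 0)
  "00011110" → prefix "000" already present; 5 new (1, 1, 1, 1, 0)
  "01110001" → prefix "01" already present; 6 new (1, 1, 0, 0, 0, 1)
Total nodes = 10 + 2 + 2 + 5 + 6 + 0 + 0 + 6 + 5 + 6 = 42

42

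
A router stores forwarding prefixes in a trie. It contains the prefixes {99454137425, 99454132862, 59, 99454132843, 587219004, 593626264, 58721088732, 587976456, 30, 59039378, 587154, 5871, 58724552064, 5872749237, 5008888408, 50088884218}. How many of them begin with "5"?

12

Filter for entries beginning with "5":
Words under "5": 5008888408, 50088884218, 5871, 587154, 58721088732, 587219004, 58724552064, 5872749237, 587976456, 59, 59039378, 593626264
Count: 12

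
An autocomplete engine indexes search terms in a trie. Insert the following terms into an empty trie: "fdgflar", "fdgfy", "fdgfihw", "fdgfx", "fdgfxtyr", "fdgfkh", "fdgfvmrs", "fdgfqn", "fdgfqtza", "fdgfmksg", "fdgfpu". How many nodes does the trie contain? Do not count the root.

Count nodes per top-level branch (shared prefixes stored once):
  'f'-branch (fdgfihw, fdgfkh, fdgflar, fdgfmksg, fdgfpu, fdgfqn, fdgfqtza, fdgfvmrs, fdgfx, fdgfxtyr, fdgfy): 32 nodes
Sum: 32

32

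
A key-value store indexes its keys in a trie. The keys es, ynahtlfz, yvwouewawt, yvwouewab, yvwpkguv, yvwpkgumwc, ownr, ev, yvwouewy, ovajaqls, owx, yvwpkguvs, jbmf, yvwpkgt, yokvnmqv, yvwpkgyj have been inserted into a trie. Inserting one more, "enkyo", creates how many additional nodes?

Walking "enkyo" from the root, the first 1 characters ("e") follow existing edges; "n" is the first miss.
Each of the 4 remaining characters creates one node.

4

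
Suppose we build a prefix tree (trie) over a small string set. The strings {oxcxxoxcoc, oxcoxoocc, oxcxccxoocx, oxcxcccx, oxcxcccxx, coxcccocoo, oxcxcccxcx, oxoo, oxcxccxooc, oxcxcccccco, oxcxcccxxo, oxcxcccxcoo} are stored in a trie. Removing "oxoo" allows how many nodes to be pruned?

2

Walk "oxoo" from the leaf back toward the root, removing each node that no remaining word uses.
The suffix "oo" (2 nodes) is used only by "oxoo"; the node for "ox" still has the child "c", so pruning stops there.
Nodes removed: 2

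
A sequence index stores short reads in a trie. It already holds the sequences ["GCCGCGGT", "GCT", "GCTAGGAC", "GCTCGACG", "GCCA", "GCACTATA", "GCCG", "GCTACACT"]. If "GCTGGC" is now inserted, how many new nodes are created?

Walking "GCTGGC" from the root, the first 3 characters ("GCT") follow existing edges; "G" is the first miss.
Each of the 3 remaining characters creates one node.

3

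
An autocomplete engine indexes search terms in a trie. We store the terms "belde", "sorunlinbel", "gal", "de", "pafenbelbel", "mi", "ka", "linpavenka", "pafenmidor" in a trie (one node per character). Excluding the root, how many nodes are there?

For each word, the new-node count is its length minus the longest prefix already in the trie:
  "belde" → 5 new (b, e, l, d, e)
  "sorunlinbel" → 11 new (s, o, r, u, n, l, i, n, b, e, l)
  "gal" → 3 new (g, a, l)
  "de" → 2 new (d, e)
  "pafenbelbel" → 11 new (p, a, f, e, n, b, e, l, b, e, l)
  "mi" → 2 new (m, i)
  "ka" → 2 new (k, a)
  "linpavenka" → 10 new (l, i, n, p, a, v, e, n, k, a)
  "pafenmidor" → prefix "pafen" already present; 5 new (m, i, d, o, r)
Total nodes = 5 + 11 + 3 + 2 + 11 + 2 + 2 + 10 + 5 = 51

51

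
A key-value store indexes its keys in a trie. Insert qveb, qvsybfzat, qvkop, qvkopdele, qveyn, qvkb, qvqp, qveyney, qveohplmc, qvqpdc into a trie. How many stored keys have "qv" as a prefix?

Walk to "qv"; the words in its subtree are exactly those with that prefix.
Words under "qv": qveb, qveohplmc, qveyn, qveyney, qvkb, qvkop, qvkopdele, qvqp, qvqpdc, qvsybfzat
Count: 10

10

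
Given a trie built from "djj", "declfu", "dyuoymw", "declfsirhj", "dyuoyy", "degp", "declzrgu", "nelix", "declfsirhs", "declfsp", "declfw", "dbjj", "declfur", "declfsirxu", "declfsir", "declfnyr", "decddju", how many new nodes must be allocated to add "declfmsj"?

3

Walking "declfmsj" from the root, the first 5 characters ("declf") follow existing edges; "m" is the first miss.
Each of the 3 remaining characters creates one node.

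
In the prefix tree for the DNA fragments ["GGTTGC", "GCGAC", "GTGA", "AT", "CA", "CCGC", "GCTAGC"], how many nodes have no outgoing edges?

A leaf is a node with no children — equivalently, the end of a word that is not a proper prefix of any other stored word.
Those words: "AT", "CA", "CCGC", "GCGAC", "GCTAGC", "GGTTGC", "GTGA"
Leaf count: 7

7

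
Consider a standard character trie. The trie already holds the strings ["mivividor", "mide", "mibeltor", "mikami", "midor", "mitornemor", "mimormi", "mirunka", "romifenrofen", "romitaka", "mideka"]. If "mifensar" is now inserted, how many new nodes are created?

6

"mi" is already a path in the trie; the remaining "fensar" must be added.
Each of the 6 remaining characters creates one node.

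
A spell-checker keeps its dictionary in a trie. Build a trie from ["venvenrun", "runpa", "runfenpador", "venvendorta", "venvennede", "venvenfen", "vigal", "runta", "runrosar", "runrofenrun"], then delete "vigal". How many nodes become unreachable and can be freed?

Walk "vigal" from the leaf back toward the root, removing each node that no remaining word uses.
The suffix "igal" (4 nodes) is used only by "vigal"; the node for "v" still has the child "e", so pruning stops there.
Nodes removed: 4

4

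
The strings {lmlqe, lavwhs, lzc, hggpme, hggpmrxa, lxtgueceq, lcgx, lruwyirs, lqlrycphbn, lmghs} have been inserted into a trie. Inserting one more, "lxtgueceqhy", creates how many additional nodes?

Walking "lxtgueceqhy" from the root, the first 9 characters ("lxtgueceq") follow existing edges; "h" is the first miss.
So 11 − 9 = 2 new nodes.

2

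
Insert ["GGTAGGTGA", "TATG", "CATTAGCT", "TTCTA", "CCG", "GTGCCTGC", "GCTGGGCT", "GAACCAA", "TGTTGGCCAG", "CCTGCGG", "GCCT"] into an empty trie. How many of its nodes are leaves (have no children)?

A leaf is a node with no children — equivalently, the end of a word that is not a proper prefix of any other stored word.
Those words: "CATTAGCT", "CCG", "CCTGCGG", "GAACCAA", "GCCT", "GCTGGGCT", "GGTAGGTGA", "GTGCCTGC", "TATG", "TGTTGGCCAG", "TTCTA"
Leaf count: 11

11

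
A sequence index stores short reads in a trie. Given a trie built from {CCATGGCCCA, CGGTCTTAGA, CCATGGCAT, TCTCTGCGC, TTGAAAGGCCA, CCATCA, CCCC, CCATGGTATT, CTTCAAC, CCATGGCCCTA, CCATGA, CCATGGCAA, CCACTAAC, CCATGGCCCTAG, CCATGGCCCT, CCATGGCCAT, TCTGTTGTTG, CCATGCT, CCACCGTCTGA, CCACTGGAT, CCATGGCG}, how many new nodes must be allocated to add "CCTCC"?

3

The longest prefix of "CCTCC" already in the trie is "CC" (length 2).
Each of the 3 remaining characters creates one node.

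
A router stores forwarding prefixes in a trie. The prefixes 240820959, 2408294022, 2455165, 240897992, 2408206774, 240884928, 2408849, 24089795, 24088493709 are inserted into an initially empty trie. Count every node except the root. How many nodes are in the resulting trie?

For each word, the new-node count is its length minus the longest prefix already in the trie:
  "240820959" → 9 new (2, 4, 0, 8, 2, 0, 9, 5, 9)
  "2408294022" → prefix "24082" already present; 5 new (9, 4, 0, 2, 2)
  "2455165" → prefix "24" already present; 5 new (5, 5, 1, 6, 5)
  "240897992" → prefix "2408" already present; 5 new (9, 7, 9, 9, 2)
  "2408206774" → prefix "240820" already present; 4 new (6, 7, 7, 4)
  "240884928" → prefix "2408" already present; 5 new (8, 4, 9, 2, 8)
  "2408849" → prefix "2408849" already present; 0 new (none)
  "24089795" → prefix "2408979" already present; 1 new (5)
  "24088493709" → prefix "2408849" already present; 4 new (3, 7, 0, 9)
Total nodes = 9 + 5 + 5 + 5 + 4 + 5 + 0 + 1 + 4 = 38

38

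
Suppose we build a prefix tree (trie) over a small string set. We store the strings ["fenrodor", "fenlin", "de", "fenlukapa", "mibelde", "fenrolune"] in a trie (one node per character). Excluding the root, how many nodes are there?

For each word, the new-node count is its length minus the longest prefix already in the trie:
  "fenrodor" → 8 new (f, e, n, r, o, d, o, r)
  "fenlin" → prefix "fen" already present; 3 new (l, i, n)
  "de" → 2 new (d, e)
  "fenlukapa" → prefix "fenl" already present; 5 new (u, k, a, p, a)
  "mibelde" → 7 new (m, i, b, e, l, d, e)
  "fenrolune" → prefix "fenro" already present; 4 new (l, u, n, e)
Total nodes = 8 + 3 + 2 + 5 + 7 + 4 = 29

29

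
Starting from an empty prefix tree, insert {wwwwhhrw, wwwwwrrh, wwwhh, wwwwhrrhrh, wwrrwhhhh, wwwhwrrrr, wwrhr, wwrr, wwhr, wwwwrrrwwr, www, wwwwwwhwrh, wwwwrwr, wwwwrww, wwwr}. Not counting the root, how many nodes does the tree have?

Count nodes per top-level branch (shared prefixes stored once):
  'w'-branch (wwhr, wwrhr, wwrr, wwrrwhhhh, www, wwwhh, wwwhwrrrr, wwwr, wwwwhhrw, wwwwhrrhrh, wwwwrrrwwr, wwwwrwr, wwwwrww, wwwwwrrh, wwwwwwhwrh): 50 nodes
Sum: 50

50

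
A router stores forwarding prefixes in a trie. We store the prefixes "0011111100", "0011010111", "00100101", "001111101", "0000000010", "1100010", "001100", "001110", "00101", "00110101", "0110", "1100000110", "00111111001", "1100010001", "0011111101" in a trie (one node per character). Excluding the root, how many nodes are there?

54

Trace insertions, counting only characters that open a new branch:
  "0011111100" → 10 new (0, 0, 1, 1, 1, 1, 1, 1, 0, 0)
  "0011010111" → prefix "0011" already present; 6 new (0, 1, 0, 1, 1, 1)
  "00100101" → prefix "001" already present; 5 new (0, 0, 1, 0, 1)
  "001111101" → prefix "0011111" already present; 2 new (0, 1)
  "0000000010" → prefix "00" already present; 8 new (0, 0, 0, 0, 0, 0, 1, 0)
  "1100010" → 7 new (1, 1, 0, 0, 0, 1, 0)
  "001100" → prefix "00110" already present; 1 new (0)
  "001110" → prefix "00111" already present; 1 new (0)
  "00101" → prefix "0010" already present; 1 new (1)
  "00110101" → prefix "00110101" already present; 0 new (none)
  "0110" → prefix "0" already present; 3 new (1, 1, 0)
  "1100000110" → prefix "11000" already present; 5 new (0, 0, 1, 1, 0)
  "00111111001" → prefix "0011111100" already present; 1 new (1)
  "1100010001" → prefix "1100010" already present; 3 new (0, 0, 1)
  "0011111101" → prefix "001111110" already present; 1 new (1)
Total nodes = 10 + 6 + 5 + 2 + 8 + 7 + 1 + 1 + 1 + 0 + 3 + 5 + 1 + 3 + 1 = 54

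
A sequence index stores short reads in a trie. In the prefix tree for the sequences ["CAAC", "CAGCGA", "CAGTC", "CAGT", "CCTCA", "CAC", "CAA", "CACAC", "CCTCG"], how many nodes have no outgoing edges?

Leaves are exactly the stored words that no other stored word extends.
Those words: "CAAC", "CACAC", "CAGCGA", "CAGTC", "CCTCA", "CCTCG"
Leaf count: 6

6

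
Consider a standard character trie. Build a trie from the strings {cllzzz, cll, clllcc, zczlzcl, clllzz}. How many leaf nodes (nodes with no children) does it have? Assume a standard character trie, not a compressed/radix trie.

Leaves are exactly the stored words that no other stored word extends.
Those words: "clllcc", "clllzz", "cllzzz", "zczlzcl"
Leaf count: 4

4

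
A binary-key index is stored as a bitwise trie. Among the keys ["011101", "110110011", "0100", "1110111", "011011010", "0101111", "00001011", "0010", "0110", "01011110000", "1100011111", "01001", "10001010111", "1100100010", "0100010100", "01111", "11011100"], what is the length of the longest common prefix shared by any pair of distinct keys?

Look for the deepest trie node that still has at least two words in its subtree.
e.g. "0101111" and "01011110000" share the prefix "0101111" of length 7; no pair shares a longer one.
Longest shared-prefix length: 7

7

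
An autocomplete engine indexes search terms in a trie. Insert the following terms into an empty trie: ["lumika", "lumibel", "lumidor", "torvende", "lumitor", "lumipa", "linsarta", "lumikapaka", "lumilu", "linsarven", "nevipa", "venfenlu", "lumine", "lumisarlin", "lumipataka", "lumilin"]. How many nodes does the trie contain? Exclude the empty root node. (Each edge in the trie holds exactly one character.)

Trace insertions, counting only characters that open a new branch:
  "lumika" → 6 new (l, u, m, i, k, a)
  "lumibel" → prefix "lumi" already present; 3 new (b, e, l)
  "lumidor" → prefix "lumi" already present; 3 new (d, o, r)
  "torvende" → 8 new (t, o, r, v, e, n, d, e)
  "lumitor" → prefix "lumi" already present; 3 new (t, o, r)
  "lumipa" → prefix "lumi" already present; 2 new (p, a)
  "linsarta" → prefix "l" already present; 7 new (i, n, s, a, r, t, a)
  "lumikapaka" → prefix "lumika" already present; 4 new (p, a, k, a)
  "lumilu" → prefix "lumi" already present; 2 new (l, u)
  "linsarven" → prefix "linsar" already present; 3 new (v, e, n)
  "nevipa" → 6 new (n, e, v, i, p, a)
  "venfenlu" → 8 new (v, e, n, f, e, n, l, u)
  "lumine" → prefix "lumi" already present; 2 new (n, e)
  "lumisarlin" → prefix "lumi" already present; 6 new (s, a, r, l, i, n)
  "lumipataka" → prefix "lumipa" already present; 4 new (t, a, k, a)
  "lumilin" → prefix "lumil" already present; 2 new (i, n)
Total nodes = 6 + 3 + 3 + 8 + 3 + 2 + 7 + 4 + 2 + 3 + 6 + 8 + 2 + 6 + 4 + 2 = 69

69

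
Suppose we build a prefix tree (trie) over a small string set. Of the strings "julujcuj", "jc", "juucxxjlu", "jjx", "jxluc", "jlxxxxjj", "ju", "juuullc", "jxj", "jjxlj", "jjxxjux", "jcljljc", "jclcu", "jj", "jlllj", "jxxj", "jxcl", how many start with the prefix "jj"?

4

Traverse to the node for "jj", then collect every word in that subtree.
Words under "jj": jj, jjx, jjxlj, jjxxjux
Count: 4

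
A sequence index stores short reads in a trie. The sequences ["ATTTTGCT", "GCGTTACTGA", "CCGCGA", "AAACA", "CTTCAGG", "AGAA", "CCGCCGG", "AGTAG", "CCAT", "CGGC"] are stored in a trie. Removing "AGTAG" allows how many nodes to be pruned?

3

After clearing the end-marker at "AGTAG", prune upward until reaching a node still needed by another word.
The suffix "TAG" (3 nodes) is used only by "AGTAG"; the node for "AG" still has the child "A", so pruning stops there.
Nodes removed: 3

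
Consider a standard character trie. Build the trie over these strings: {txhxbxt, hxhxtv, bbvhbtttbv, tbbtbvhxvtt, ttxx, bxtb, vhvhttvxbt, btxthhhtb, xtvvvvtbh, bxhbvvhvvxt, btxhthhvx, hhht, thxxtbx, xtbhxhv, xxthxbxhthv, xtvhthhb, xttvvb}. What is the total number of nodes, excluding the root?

For each word, the new-node count is its length minus the longest prefix already in the trie:
  "txhxbxt" → 7 new (t, x, h, x, b, x, t)
  "hxhxtv" → 6 new (h, x, h, x, t, v)
  "bbvhbtttbv" → 10 new (b, b, v, h, b, t, t, t, b, v)
  "tbbtbvhxvtt" → prefix "t" already present; 10 new (b, b, t, b, v, h, x, v, t, t)
  "ttxx" → prefix "t" already present; 3 new (t, x, x)
  "bxtb" → prefix "b" already present; 3 new (x, t, b)
  "vhvhttvxbt" → 10 new (v, h, v, h, t, t, v, x, b, t)
  "btxthhhtb" → prefix "b" already present; 8 new (t, x, t, h, h, h, t, b)
  "xtvvvvtbh" → 9 new (x, t, v, v, v, v, t, b, h)
  "bxhbvvhvvxt" → prefix "bx" already present; 9 new (h, b, v, v, h, v, v, x, t)
  "btxhthhvx" → prefix "btx" already present; 6 new (h, t, h, h, v, x)
  "hhht" → prefix "h" already present; 3 new (h, h, t)
  "thxxtbx" → prefix "t" already present; 6 new (h, x, x, t, b, x)
  "xtbhxhv" → prefix "xt" already present; 5 new (b, h, x, h, v)
  "xxthxbxhthv" → prefix "x" already present; 10 new (x, t, h, x, b, x, h, t, h, v)
  "xtvhthhb" → prefix "xtv" already present; 5 new (h, t, h, h, b)
  "xttvvb" → prefix "xt" already present; 4 new (t, v, v, b)
Total nodes = 7 + 6 + 10 + 10 + 3 + 3 + 10 + 8 + 9 + 9 + 6 + 3 + 6 + 5 + 10 + 5 + 4 = 114

114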